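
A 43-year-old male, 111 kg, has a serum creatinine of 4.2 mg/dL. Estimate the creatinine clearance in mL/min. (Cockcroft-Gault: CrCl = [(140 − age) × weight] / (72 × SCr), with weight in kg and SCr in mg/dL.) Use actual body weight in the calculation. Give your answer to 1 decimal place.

CrCl = (140 − 43) × 111 / (72 × 4.2) = 10767.0 / 302.40 ≈ 35.6 mL/min

35.6 mL/min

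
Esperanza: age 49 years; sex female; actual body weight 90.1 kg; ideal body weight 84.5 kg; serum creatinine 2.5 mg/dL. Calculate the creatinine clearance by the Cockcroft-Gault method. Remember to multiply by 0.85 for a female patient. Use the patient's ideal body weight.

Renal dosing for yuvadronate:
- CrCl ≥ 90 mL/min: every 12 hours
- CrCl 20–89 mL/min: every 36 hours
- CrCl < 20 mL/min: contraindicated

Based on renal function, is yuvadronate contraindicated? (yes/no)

no

CrCl = (140 − 49) × 84.5 / (72 × 2.5) × 0.85 = 7689.5 / 180.00 × 0.85 ≈ 36.3 mL/min
CrCl ≈ 36 mL/min, which is ≥ 20 mL/min.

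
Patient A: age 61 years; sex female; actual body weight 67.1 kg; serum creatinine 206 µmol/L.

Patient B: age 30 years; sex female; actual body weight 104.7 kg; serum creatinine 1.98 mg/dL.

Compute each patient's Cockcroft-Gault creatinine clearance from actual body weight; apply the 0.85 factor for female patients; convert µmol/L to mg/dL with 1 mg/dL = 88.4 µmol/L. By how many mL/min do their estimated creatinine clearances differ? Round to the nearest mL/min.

42 mL/min

Patient A: SCr = 206 / 88.4 = 2.33 mg/dL
Patient A: CrCl = (140 − 61) × 67.1 / (72 × 2.33) × 0.85 = 5300.9 / 167.76 × 0.85 ≈ 26.9 mL/min
Patient B: CrCl = (140 − 30) × 104.7 / (72 × 1.98) × 0.85 = 11517.0 / 142.56 × 0.85 ≈ 68.7 mL/min
|26.9 − 68.7| = 41.8 mL/min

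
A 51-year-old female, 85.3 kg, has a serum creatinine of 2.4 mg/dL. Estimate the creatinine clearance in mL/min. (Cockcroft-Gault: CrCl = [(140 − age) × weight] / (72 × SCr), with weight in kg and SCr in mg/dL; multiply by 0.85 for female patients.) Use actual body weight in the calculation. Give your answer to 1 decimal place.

CrCl = (140 − 51) × 85.3 / (72 × 2.4) × 0.85 = 7591.7 / 172.80 × 0.85 ≈ 37.3 mL/min

37.3 mL/min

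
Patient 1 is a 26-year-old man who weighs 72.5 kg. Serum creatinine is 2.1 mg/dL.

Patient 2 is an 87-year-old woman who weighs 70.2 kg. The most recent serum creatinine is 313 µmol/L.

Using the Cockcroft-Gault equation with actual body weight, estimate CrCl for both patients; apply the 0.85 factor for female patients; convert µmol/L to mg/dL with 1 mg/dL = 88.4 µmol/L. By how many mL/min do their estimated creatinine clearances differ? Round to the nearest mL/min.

42 mL/min

Patient 1: CrCl = (140 − 26) × 72.5 / (72 × 2.1) = 8265.0 / 151.20 ≈ 54.7 mL/min
Patient 2: SCr = 313 / 88.4 = 3.541 mg/dL
Patient 2: CrCl = (140 − 87) × 70.2 / (72 × 3.541) × 0.85 = 3720.6 / 254.95 × 0.85 ≈ 12.4 mL/min
|54.7 − 12.4| = 42.3 mL/min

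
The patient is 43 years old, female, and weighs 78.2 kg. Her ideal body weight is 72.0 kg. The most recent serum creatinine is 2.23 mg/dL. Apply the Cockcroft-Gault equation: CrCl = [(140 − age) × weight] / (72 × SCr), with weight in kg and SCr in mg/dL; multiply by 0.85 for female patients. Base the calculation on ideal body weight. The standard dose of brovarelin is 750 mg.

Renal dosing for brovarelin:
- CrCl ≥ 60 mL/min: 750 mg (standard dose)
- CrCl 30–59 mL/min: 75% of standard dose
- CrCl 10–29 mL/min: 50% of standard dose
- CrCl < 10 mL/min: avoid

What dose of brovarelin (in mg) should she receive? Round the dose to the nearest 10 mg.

CrCl = (140 − 43) × 72 / (72 × 2.23) × 0.85 = 6984.0 / 160.56 × 0.85 ≈ 37.0 mL/min
CrCl ≈ 37 mL/min → bracket 30–59 mL/min.
75% of 750 mg = 562.5 mg → 560 mg

560 mg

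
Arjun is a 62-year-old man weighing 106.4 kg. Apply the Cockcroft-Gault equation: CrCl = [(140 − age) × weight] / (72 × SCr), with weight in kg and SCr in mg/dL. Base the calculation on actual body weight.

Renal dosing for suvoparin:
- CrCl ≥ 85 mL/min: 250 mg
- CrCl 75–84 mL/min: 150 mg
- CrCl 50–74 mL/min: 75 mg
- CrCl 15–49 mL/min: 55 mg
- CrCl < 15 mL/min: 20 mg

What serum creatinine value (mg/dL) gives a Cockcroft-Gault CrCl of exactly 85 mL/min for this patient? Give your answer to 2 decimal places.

1.36 mg/dL

Standard dose requires CrCl ≥ 85 mL/min.
Set (140 − 62) × 106.4 / (72 × SCr) = 85
SCr = (140 − 62) × 106.4 / (72 × 85) = 1.356 mg/dL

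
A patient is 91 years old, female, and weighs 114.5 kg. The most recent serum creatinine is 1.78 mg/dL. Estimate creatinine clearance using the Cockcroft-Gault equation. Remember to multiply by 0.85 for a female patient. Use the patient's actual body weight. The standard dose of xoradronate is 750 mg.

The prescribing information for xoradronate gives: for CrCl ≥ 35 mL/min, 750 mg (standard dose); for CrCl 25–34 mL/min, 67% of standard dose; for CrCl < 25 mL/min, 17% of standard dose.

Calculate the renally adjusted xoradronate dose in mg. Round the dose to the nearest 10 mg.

CrCl = (140 − 91) × 114.5 / (72 × 1.78) × 0.85 = 5610.5 / 128.16 × 0.85 ≈ 37.2 mL/min
CrCl ≈ 37 mL/min → bracket ≥ 35 mL/min.
100% of 750 mg = 750 mg

750 mg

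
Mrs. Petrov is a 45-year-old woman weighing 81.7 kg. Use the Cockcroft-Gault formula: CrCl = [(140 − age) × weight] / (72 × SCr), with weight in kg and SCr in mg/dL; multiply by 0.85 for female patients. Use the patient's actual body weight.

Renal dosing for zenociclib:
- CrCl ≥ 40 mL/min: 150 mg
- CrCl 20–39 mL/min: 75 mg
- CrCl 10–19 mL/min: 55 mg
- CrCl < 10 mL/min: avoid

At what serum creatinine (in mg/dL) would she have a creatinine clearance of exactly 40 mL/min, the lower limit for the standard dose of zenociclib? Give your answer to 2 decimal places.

Standard dose requires CrCl ≥ 40 mL/min.
Set (140 − 45) × 81.7 × 0.85 / (72 × SCr) = 40
SCr = (140 − 45) × 81.7 × 0.85 / (72 × 40) = 2.291 mg/dL

2.29 mg/dL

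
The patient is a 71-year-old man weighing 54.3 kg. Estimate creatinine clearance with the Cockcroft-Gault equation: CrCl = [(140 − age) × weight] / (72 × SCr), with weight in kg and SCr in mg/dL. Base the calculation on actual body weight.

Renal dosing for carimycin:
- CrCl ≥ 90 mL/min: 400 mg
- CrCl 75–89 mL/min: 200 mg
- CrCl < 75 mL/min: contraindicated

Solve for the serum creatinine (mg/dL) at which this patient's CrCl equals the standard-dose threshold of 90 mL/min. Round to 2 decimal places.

0.58 mg/dL

Standard dose requires CrCl ≥ 90 mL/min.
Set (140 − 71) × 54.3 / (72 × SCr) = 90
SCr = (140 − 71) × 54.3 / (72 × 90) = 0.578 mg/dL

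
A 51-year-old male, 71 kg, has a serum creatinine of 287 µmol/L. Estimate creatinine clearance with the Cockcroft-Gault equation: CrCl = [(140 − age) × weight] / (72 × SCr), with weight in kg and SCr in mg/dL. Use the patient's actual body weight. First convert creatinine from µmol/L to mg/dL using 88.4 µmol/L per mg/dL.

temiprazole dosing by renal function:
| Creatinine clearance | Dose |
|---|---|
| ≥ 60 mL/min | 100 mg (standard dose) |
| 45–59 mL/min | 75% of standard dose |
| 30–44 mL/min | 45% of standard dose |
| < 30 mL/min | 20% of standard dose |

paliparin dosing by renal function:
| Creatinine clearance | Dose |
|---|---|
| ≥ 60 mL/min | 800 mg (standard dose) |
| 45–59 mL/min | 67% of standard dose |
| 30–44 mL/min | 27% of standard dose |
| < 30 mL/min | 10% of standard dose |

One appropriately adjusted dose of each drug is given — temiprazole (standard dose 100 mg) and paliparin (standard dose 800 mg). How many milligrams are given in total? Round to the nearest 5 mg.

SCr = 287 / 88.4 = 3.247 mg/dL
CrCl = (140 − 51) × 71 / (72 × 3.247) = 6319.0 / 233.78 ≈ 27.0 mL/min
CrCl ≈ 27 mL/min.
temiprazole: < 30 mL/min → 20% of 100 mg = 20 mg.
paliparin: < 30 mL/min → 10% of 800 mg = 80 mg.
Total = 20 + 80 = 100 mg.

100 mg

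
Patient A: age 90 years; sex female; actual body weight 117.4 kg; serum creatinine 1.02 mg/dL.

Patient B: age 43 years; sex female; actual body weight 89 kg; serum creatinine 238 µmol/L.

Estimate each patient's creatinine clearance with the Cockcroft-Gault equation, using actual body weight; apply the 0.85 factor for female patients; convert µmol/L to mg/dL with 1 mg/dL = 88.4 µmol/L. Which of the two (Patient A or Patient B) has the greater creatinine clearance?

Patient A

Patient A: CrCl = (140 − 90) × 117.4 / (72 × 1.02) × 0.85 = 5870.0 / 73.44 × 0.85 ≈ 67.9 mL/min
Patient B: SCr = 238 / 88.4 = 2.692 mg/dL
Patient B: CrCl = (140 − 43) × 89 / (72 × 2.692) × 0.85 = 8633.0 / 193.82 × 0.85 ≈ 37.9 mL/min
67.9 vs 37.9 mL/min → Patient A is higher.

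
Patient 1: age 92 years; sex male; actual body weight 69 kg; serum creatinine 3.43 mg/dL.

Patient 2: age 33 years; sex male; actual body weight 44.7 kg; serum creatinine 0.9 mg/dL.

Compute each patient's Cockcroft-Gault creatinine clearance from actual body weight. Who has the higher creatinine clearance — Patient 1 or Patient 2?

Patient 1: CrCl = (140 − 92) × 69 / (72 × 3.43) = 3312.0 / 246.96 ≈ 13.4 mL/min
Patient 2: CrCl = (140 − 33) × 44.7 / (72 × 0.9) = 4782.9 / 64.80 ≈ 73.8 mL/min
13.4 vs 73.8 mL/min → Patient 2 is higher.

Patient 2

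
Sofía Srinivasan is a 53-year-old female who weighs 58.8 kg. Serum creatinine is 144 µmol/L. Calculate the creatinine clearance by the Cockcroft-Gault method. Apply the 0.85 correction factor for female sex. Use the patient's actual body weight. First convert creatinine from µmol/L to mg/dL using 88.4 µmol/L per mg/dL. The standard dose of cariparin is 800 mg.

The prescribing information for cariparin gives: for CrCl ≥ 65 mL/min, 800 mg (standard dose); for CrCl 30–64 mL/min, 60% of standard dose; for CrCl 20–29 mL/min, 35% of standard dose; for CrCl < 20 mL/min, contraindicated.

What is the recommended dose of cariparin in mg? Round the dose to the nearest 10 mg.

480 mg

SCr = 144 / 88.4 = 1.629 mg/dL
CrCl = (140 − 53) × 58.8 / (72 × 1.629) × 0.85 = 5115.6 / 117.29 × 0.85 ≈ 37.1 mL/min
CrCl ≈ 37 mL/min → bracket 30–64 mL/min.
60% of 800 mg = 480 mg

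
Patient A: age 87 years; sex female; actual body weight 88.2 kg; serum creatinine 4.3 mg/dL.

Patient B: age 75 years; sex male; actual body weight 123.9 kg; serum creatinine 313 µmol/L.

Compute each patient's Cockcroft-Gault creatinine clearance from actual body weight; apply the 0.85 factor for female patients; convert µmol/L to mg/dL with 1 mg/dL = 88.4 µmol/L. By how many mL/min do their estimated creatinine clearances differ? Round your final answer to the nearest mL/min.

19 mL/min

Patient A: CrCl = (140 − 87) × 88.2 / (72 × 4.3) × 0.85 = 4674.6 / 309.60 × 0.85 ≈ 12.8 mL/min
Patient B: SCr = 313 / 88.4 = 3.541 mg/dL
Patient B: CrCl = (140 − 75) × 123.9 / (72 × 3.541) = 8053.5 / 254.95 ≈ 31.6 mL/min
|12.8 − 31.6| = 18.8 mL/min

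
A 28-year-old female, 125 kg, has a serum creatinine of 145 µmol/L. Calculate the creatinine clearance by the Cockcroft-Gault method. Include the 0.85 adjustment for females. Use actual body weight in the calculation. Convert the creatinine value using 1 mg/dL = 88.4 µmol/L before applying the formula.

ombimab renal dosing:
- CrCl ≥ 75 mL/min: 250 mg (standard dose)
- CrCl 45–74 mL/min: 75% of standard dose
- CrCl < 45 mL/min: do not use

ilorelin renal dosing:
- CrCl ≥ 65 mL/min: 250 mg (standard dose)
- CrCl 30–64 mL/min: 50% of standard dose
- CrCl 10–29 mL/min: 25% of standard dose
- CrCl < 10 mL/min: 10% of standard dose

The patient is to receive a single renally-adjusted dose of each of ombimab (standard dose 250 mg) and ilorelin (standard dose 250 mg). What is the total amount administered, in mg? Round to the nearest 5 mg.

SCr = 145 / 88.4 = 1.64 mg/dL
CrCl = (140 − 28) × 125 / (72 × 1.64) × 0.85 = 14000.0 / 118.08 × 0.85 ≈ 100.8 mL/min
CrCl ≈ 101 mL/min.
ombimab: ≥ 75 mL/min → 100% of 250 mg = 250 mg.
ilorelin: ≥ 65 mL/min → 100% of 250 mg = 250 mg.
Total = 250 + 250 = 500 mg.

500 mg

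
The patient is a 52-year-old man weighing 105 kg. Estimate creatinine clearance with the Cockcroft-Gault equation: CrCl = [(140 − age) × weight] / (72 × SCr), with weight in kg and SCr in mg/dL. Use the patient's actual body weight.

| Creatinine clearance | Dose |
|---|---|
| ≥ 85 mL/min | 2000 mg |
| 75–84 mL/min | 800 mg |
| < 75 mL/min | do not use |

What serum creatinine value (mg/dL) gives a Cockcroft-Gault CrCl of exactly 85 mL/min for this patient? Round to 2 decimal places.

1.51 mg/dL

Standard dose requires CrCl ≥ 85 mL/min.
Set (140 − 52) × 105 / (72 × SCr) = 85
SCr = (140 − 52) × 105 / (72 × 85) = 1.510 mg/dL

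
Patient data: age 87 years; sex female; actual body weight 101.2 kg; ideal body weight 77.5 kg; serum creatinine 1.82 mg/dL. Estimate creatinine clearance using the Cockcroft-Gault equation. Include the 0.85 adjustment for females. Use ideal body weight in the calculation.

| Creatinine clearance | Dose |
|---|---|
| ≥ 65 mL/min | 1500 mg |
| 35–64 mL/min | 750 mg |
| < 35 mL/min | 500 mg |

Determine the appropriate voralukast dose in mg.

500 mg

CrCl = (140 − 87) × 77.5 / (72 × 1.82) × 0.85 = 4107.5 / 131.04 × 0.85 ≈ 26.6 mL/min
CrCl ≈ 27 mL/min → bracket < 35 mL/min.
Dose for this bracket: 500 mg.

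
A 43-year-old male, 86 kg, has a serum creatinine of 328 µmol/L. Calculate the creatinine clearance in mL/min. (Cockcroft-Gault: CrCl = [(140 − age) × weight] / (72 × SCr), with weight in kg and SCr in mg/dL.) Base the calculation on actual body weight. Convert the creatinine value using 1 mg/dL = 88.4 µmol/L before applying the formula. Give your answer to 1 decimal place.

SCr = 328 / 88.4 = 3.71 mg/dL
CrCl = (140 − 43) × 86 / (72 × 3.71) = 8342.0 / 267.12 ≈ 31.2 mL/min

31.2 mL/min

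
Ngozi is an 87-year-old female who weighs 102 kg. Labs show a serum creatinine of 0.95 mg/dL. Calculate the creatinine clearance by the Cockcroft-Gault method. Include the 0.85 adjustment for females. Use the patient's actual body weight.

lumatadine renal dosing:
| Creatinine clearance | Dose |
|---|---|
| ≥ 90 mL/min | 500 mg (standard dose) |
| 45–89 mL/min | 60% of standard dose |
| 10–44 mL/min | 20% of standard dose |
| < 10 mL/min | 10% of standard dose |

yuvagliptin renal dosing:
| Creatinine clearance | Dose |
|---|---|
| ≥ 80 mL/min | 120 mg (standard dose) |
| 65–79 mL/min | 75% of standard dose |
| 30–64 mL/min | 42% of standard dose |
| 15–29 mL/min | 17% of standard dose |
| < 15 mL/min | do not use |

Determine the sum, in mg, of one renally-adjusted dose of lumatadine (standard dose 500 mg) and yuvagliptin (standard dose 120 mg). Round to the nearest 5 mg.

CrCl = (140 − 87) × 102 / (72 × 0.95) × 0.85 = 5406.0 / 68.40 × 0.85 ≈ 67.2 mL/min
CrCl ≈ 67 mL/min.
lumatadine: 45–89 mL/min → 60% of 500 mg = 300 mg.
yuvagliptin: 65–79 mL/min → 75% of 120 mg = 90 mg.
Total = 300 + 90 = 390 mg.

390 mg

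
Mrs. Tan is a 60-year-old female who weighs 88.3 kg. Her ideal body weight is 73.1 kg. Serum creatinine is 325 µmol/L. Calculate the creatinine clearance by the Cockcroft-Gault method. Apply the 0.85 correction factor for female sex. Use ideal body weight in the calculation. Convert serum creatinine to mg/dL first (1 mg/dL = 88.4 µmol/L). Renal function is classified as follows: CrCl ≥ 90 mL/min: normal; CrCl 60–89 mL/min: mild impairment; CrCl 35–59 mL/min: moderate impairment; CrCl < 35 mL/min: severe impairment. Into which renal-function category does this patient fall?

SCr = 325 / 88.4 = 3.676 mg/dL
CrCl = (140 − 60) × 73.1 / (72 × 3.676) × 0.85 = 5848.0 / 264.67 × 0.85 ≈ 18.8 mL/min
19 mL/min falls in the 'severe impairment' range.

severe impairment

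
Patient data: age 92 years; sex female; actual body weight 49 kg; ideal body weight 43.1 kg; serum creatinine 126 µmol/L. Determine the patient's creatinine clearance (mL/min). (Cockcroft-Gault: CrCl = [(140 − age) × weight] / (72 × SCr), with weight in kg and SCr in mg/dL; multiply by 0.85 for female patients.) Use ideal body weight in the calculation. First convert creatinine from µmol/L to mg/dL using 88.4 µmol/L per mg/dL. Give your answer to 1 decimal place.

17.1 mL/min

SCr = 126 / 88.4 = 1.425 mg/dL
CrCl = (140 − 92) × 43.1 / (72 × 1.425) × 0.85 = 2068.8 / 102.60 × 0.85 ≈ 17.1 mL/min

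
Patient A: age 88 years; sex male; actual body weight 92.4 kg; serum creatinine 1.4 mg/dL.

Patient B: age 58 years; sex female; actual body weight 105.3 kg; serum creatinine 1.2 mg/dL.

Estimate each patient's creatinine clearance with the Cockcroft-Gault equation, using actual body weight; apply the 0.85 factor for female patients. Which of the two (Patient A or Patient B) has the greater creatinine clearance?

Patient A: CrCl = (140 − 88) × 92.4 / (72 × 1.4) = 4804.8 / 100.80 ≈ 47.7 mL/min
Patient B: CrCl = (140 − 58) × 105.3 / (72 × 1.2) × 0.85 = 8634.6 / 86.40 × 0.85 ≈ 84.9 mL/min
47.7 vs 84.9 mL/min → Patient B is higher.

Patient B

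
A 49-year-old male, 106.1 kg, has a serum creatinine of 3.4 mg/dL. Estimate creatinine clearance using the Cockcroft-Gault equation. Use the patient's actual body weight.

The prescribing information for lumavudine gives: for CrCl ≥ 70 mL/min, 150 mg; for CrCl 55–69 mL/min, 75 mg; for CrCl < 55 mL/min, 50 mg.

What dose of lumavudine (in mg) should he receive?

50 mg

CrCl = (140 − 49) × 106.1 / (72 × 3.4) = 9655.1 / 244.80 ≈ 39.4 mL/min
CrCl ≈ 39 mL/min → bracket < 55 mL/min.
Dose for this bracket: 50 mg.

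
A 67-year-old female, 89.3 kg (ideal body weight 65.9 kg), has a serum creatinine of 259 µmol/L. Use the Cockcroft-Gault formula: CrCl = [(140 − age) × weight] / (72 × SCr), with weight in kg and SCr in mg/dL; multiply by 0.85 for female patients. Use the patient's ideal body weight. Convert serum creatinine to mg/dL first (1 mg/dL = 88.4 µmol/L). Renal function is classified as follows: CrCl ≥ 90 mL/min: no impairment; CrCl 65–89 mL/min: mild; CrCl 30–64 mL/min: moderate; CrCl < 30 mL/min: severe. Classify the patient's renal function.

SCr = 259 / 88.4 = 2.93 mg/dL
CrCl = (140 − 67) × 65.9 / (72 × 2.93) × 0.85 = 4810.7 / 210.96 × 0.85 ≈ 19.4 mL/min
19 mL/min falls in the 'severe' range.

severe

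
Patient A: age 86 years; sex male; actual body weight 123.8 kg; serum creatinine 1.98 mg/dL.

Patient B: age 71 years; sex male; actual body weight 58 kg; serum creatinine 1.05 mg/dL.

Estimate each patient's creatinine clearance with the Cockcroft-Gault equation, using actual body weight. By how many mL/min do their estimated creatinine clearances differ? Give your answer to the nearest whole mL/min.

Patient A: CrCl = (140 − 86) × 123.8 / (72 × 1.98) = 6685.2 / 142.56 ≈ 46.9 mL/min
Patient B: CrCl = (140 − 71) × 58 / (72 × 1.05) = 4002.0 / 75.60 ≈ 52.9 mL/min
|46.9 − 52.9| = 6.0 mL/min

6 mL/min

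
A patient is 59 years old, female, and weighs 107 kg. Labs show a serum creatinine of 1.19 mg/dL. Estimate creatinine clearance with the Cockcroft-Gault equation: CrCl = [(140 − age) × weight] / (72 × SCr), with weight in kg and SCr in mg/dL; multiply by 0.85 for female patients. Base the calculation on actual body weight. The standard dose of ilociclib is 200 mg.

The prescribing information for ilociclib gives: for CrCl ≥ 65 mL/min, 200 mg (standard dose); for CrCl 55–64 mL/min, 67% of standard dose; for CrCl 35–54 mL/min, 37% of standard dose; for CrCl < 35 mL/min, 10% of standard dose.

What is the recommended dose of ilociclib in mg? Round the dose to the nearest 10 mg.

CrCl = (140 − 59) × 107 / (72 × 1.19) × 0.85 = 8667.0 / 85.68 × 0.85 ≈ 86.0 mL/min
CrCl ≈ 86 mL/min → bracket ≥ 65 mL/min.
100% of 200 mg = 200 mg

200 mg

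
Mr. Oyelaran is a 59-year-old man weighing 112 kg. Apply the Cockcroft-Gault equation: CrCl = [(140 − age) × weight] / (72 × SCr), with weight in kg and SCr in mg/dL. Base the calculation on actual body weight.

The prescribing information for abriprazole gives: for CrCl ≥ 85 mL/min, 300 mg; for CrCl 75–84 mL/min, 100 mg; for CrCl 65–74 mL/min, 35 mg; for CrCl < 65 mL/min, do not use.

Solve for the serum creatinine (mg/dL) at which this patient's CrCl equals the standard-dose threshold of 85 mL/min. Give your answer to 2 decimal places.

1.48 mg/dL

Standard dose requires CrCl ≥ 85 mL/min.
Set (140 − 59) × 112 / (72 × SCr) = 85
SCr = (140 − 59) × 112 / (72 × 85) = 1.482 mg/dL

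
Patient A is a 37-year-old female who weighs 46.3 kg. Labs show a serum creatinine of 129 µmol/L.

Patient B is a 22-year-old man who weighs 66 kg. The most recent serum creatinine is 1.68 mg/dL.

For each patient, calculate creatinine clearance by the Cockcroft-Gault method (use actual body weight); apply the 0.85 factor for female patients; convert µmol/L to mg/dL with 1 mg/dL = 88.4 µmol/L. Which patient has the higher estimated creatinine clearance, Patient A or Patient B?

Patient B

Patient A: SCr = 129 / 88.4 = 1.459 mg/dL
Patient A: CrCl = (140 − 37) × 46.3 / (72 × 1.459) × 0.85 = 4768.9 / 105.05 × 0.85 ≈ 38.6 mL/min
Patient B: CrCl = (140 − 22) × 66 / (72 × 1.68) = 7788.0 / 120.96 ≈ 64.4 mL/min
38.6 vs 64.4 mL/min → Patient B is higher.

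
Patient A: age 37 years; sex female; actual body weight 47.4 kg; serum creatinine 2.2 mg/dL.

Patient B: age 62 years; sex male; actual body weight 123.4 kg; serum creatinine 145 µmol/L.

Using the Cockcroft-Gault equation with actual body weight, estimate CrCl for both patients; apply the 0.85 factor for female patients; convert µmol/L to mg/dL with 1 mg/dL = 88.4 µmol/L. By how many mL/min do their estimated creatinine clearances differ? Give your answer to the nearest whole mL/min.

Patient A: CrCl = (140 − 37) × 47.4 / (72 × 2.2) × 0.85 = 4882.2 / 158.40 × 0.85 ≈ 26.2 mL/min
Patient B: SCr = 145 / 88.4 = 1.64 mg/dL
Patient B: CrCl = (140 − 62) × 123.4 / (72 × 1.64) = 9625.2 / 118.08 ≈ 81.5 mL/min
|26.2 − 81.5| = 55.3 mL/min

55 mL/min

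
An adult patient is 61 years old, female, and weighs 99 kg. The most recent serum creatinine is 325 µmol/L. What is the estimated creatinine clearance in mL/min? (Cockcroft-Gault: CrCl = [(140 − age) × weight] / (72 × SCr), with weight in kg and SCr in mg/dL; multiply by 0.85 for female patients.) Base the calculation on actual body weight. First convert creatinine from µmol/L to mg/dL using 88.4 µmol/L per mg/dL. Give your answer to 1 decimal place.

25.1 mL/min

SCr = 325 / 88.4 = 3.676 mg/dL
CrCl = (140 − 61) × 99 / (72 × 3.676) × 0.85 = 7821.0 / 264.67 × 0.85 ≈ 25.1 mL/min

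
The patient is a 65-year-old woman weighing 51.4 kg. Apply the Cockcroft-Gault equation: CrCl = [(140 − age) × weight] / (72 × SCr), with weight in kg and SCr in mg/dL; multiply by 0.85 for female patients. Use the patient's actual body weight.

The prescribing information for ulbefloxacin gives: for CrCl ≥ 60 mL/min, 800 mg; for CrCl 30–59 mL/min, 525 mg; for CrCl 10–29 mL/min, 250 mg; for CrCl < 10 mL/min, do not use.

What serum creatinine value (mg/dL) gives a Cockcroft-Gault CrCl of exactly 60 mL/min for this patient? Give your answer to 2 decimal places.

Standard dose requires CrCl ≥ 60 mL/min.
Set (140 − 65) × 51.4 × 0.85 / (72 × SCr) = 60
SCr = (140 − 65) × 51.4 × 0.85 / (72 × 60) = 0.759 mg/dL

0.76 mg/dL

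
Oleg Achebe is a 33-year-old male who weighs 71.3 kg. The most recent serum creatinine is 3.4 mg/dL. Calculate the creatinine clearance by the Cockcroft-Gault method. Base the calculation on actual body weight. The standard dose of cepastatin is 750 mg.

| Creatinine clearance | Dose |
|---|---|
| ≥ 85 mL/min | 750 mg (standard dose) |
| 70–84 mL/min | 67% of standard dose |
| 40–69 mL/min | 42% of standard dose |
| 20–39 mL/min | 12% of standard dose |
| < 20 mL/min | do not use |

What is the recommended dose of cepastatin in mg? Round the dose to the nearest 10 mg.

90 mg

CrCl = (140 − 33) × 71.3 / (72 × 3.4) = 7629.1 / 244.80 ≈ 31.2 mL/min
CrCl ≈ 31 mL/min → bracket 20–39 mL/min.
12% of 750 mg = 90 mg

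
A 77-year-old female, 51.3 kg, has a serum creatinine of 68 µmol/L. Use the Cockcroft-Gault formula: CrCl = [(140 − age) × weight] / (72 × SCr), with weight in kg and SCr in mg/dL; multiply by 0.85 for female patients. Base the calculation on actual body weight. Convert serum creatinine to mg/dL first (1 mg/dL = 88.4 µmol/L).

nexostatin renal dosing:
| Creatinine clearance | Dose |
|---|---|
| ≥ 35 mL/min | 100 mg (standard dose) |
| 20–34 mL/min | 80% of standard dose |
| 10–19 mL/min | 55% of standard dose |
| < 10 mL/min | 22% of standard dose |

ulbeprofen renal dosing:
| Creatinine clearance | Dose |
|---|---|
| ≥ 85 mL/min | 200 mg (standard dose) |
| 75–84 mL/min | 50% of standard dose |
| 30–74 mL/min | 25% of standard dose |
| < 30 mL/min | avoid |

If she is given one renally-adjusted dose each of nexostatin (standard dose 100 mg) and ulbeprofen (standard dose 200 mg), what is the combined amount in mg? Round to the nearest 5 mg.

SCr = 68 / 88.4 = 0.769 mg/dL
CrCl = (140 − 77) × 51.3 / (72 × 0.769) × 0.85 = 3231.9 / 55.37 × 0.85 ≈ 49.6 mL/min
CrCl ≈ 50 mL/min.
nexostatin: ≥ 35 mL/min → 100% of 100 mg = 100 mg.
ulbeprofen: 30–74 mL/min → 25% of 200 mg = 50 mg.
Total = 100 + 50 = 150 mg.

150 mg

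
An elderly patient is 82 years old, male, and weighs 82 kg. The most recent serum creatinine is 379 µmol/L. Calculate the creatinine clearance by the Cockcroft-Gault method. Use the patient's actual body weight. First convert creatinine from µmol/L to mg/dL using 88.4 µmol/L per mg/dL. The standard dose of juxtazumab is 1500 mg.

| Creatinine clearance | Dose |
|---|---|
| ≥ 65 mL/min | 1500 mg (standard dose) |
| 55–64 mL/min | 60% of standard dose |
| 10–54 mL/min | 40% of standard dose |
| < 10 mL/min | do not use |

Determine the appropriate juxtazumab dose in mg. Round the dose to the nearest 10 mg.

600 mg

SCr = 379 / 88.4 = 4.287 mg/dL
CrCl = (140 − 82) × 82 / (72 × 4.287) = 4756.0 / 308.66 ≈ 15.4 mL/min
CrCl ≈ 15 mL/min → bracket 10–54 mL/min.
40% of 1500 mg = 600 mg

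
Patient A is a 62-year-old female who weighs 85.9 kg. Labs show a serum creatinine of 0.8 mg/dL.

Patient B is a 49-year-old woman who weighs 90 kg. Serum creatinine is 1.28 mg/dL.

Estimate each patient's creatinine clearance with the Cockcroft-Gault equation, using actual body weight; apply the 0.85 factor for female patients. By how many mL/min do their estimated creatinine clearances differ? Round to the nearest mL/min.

Patient A: CrCl = (140 − 62) × 85.9 / (72 × 0.8) × 0.85 = 6700.2 / 57.60 × 0.85 ≈ 98.9 mL/min
Patient B: CrCl = (140 − 49) × 90 / (72 × 1.28) × 0.85 = 8190.0 / 92.16 × 0.85 ≈ 75.5 mL/min
|98.9 − 75.5| = 23.4 mL/min

23 mL/min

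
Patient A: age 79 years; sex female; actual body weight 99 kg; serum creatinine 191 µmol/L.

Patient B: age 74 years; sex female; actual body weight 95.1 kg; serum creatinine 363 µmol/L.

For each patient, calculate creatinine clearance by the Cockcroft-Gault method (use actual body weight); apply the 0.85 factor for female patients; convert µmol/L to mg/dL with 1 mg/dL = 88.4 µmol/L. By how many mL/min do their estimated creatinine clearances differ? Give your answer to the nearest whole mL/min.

Patient A: SCr = 191 / 88.4 = 2.161 mg/dL
Patient A: CrCl = (140 − 79) × 99 / (72 × 2.161) × 0.85 = 6039.0 / 155.59 × 0.85 ≈ 33.0 mL/min
Patient B: SCr = 363 / 88.4 = 4.106 mg/dL
Patient B: CrCl = (140 − 74) × 95.1 / (72 × 4.106) × 0.85 = 6276.6 / 295.63 × 0.85 ≈ 18.0 mL/min
|33.0 − 18.0| = 15.0 mL/min

15 mL/min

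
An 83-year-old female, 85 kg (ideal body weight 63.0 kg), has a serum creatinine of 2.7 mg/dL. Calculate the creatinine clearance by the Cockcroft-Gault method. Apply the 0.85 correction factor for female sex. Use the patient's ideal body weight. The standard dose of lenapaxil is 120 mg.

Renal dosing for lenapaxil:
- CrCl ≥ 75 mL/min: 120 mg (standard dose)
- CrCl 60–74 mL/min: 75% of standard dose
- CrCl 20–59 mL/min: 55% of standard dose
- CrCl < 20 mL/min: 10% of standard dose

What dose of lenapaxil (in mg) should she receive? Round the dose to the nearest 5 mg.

CrCl = (140 − 83) × 63 / (72 × 2.7) × 0.85 = 3591.0 / 194.40 × 0.85 ≈ 15.7 mL/min
CrCl ≈ 16 mL/min → bracket < 20 mL/min.
10% of 120 mg = 12 mg → 10 mg

10 mg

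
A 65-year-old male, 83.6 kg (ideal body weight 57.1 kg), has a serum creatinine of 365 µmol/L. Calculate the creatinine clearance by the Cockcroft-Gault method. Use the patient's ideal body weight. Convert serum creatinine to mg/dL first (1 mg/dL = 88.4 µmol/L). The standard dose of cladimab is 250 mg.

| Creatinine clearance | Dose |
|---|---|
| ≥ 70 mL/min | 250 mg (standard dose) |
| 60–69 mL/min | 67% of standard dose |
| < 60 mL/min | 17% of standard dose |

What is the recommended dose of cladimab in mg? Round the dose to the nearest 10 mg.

40 mg

SCr = 365 / 88.4 = 4.129 mg/dL
CrCl = (140 − 65) × 57.1 / (72 × 4.129) = 4282.5 / 297.29 ≈ 14.4 mL/min
CrCl ≈ 14 mL/min → bracket < 60 mL/min.
17% of 250 mg = 42.5 mg → 40 mg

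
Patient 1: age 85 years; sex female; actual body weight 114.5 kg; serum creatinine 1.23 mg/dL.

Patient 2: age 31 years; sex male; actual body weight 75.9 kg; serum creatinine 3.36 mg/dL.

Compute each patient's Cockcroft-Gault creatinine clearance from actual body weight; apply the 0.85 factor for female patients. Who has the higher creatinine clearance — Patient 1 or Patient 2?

Patient 1

Patient 1: CrCl = (140 − 85) × 114.5 / (72 × 1.23) × 0.85 = 6297.5 / 88.56 × 0.85 ≈ 60.4 mL/min
Patient 2: CrCl = (140 − 31) × 75.9 / (72 × 3.36) = 8273.1 / 241.92 ≈ 34.2 mL/min
60.4 vs 34.2 mL/min → Patient 1 is higher.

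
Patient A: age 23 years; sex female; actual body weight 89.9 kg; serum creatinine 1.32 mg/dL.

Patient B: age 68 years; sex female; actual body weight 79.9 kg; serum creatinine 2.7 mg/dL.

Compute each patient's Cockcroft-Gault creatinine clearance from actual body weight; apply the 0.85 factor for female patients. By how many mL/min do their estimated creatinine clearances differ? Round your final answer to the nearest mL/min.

69 mL/min

Patient A: CrCl = (140 − 23) × 89.9 / (72 × 1.32) × 0.85 = 10518.3 / 95.04 × 0.85 ≈ 94.1 mL/min
Patient B: CrCl = (140 − 68) × 79.9 / (72 × 2.7) × 0.85 = 5752.8 / 194.40 × 0.85 ≈ 25.2 mL/min
|94.1 − 25.2| = 68.9 mL/min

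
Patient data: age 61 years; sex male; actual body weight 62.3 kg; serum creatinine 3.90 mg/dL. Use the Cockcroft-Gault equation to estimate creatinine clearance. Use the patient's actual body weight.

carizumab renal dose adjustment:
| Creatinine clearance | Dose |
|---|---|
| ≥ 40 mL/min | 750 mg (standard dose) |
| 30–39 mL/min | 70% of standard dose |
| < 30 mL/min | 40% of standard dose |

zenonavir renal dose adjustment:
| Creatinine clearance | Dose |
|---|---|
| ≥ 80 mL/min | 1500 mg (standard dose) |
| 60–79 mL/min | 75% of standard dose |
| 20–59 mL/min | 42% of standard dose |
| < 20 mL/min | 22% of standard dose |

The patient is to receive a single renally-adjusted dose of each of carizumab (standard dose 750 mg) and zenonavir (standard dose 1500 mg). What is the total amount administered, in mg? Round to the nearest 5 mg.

630 mg

CrCl = (140 − 61) × 62.3 / (72 × 3.9) = 4921.7 / 280.80 ≈ 17.5 mL/min
CrCl ≈ 18 mL/min.
carizumab: < 30 mL/min → 40% of 750 mg = 300 mg.
zenonavir: < 20 mL/min → 22% of 1500 mg = 330 mg.
Total = 300 + 330 = 630 mg.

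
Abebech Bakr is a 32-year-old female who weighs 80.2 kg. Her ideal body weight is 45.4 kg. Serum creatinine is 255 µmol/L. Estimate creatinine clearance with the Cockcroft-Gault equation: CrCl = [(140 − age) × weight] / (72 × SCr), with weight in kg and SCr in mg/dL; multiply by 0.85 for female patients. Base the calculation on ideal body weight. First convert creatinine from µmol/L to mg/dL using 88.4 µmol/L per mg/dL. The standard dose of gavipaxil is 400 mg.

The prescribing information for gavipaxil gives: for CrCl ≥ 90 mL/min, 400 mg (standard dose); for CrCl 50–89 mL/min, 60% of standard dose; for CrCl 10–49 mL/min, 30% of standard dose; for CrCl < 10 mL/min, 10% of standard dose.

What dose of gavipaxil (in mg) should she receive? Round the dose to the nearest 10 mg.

120 mg

SCr = 255 / 88.4 = 2.885 mg/dL
CrCl = (140 − 32) × 45.4 / (72 × 2.885) × 0.85 = 4903.2 / 207.72 × 0.85 ≈ 20.1 mL/min
CrCl ≈ 20 mL/min → bracket 10–49 mL/min.
30% of 400 mg = 120 mg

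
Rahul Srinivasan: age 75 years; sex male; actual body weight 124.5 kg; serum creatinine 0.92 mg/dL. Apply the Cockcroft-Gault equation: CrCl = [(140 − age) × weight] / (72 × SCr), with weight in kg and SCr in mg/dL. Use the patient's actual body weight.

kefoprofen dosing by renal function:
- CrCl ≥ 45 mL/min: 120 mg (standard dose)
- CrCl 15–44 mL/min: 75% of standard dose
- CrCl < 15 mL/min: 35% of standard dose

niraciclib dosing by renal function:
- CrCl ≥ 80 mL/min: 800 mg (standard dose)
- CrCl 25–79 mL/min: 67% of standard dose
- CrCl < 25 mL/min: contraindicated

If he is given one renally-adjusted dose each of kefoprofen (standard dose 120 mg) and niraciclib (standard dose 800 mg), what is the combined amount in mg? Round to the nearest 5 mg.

CrCl = (140 − 75) × 124.5 / (72 × 0.92) = 8092.5 / 66.24 ≈ 122.2 mL/min
CrCl ≈ 122 mL/min.
kefoprofen: ≥ 45 mL/min → 100% of 120 mg = 120 mg.
niraciclib: ≥ 80 mL/min → 100% of 800 mg = 800 mg.
Total = 120 + 800 = 920 mg.

920 mg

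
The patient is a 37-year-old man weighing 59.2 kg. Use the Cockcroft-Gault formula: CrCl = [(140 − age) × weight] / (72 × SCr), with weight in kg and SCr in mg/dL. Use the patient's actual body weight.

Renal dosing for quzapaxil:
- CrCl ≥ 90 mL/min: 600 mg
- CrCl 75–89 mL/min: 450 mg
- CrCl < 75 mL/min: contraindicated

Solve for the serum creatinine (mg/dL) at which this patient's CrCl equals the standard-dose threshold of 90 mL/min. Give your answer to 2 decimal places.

Standard dose requires CrCl ≥ 90 mL/min.
Set (140 − 37) × 59.2 / (72 × SCr) = 90
SCr = (140 − 37) × 59.2 / (72 × 90) = 0.941 mg/dL

0.94 mg/dL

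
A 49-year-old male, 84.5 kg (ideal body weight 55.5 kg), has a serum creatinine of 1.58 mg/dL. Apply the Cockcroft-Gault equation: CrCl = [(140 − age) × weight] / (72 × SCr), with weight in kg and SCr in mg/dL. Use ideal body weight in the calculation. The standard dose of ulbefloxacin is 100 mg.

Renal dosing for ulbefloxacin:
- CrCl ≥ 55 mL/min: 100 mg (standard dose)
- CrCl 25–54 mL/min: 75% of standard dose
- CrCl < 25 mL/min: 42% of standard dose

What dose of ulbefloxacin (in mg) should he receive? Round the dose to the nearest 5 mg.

CrCl = (140 − 49) × 55.5 / (72 × 1.58) = 5050.5 / 113.76 ≈ 44.4 mL/min
CrCl ≈ 44 mL/min → bracket 25–54 mL/min.
75% of 100 mg = 75 mg

75 mg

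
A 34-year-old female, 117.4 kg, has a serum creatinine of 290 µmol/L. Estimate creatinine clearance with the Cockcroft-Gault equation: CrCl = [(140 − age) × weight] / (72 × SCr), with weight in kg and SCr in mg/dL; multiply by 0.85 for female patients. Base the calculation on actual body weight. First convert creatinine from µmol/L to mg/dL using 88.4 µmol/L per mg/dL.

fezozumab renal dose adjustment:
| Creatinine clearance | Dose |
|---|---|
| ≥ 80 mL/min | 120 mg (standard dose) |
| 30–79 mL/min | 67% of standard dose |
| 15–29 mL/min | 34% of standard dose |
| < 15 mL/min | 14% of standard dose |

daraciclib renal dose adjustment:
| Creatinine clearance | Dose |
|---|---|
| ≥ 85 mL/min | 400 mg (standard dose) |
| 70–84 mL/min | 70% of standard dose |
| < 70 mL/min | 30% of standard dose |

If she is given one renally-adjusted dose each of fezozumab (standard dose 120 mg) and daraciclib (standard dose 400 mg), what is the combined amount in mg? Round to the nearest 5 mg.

200 mg

SCr = 290 / 88.4 = 3.281 mg/dL
CrCl = (140 − 34) × 117.4 / (72 × 3.281) × 0.85 = 12444.4 / 236.23 × 0.85 ≈ 44.8 mL/min
CrCl ≈ 45 mL/min.
fezozumab: 30–79 mL/min → 67% of 120 mg = 80.4 mg.
daraciclib: < 70 mL/min → 30% of 400 mg = 120 mg.
Total = 80.4 + 120 = 200.4 mg.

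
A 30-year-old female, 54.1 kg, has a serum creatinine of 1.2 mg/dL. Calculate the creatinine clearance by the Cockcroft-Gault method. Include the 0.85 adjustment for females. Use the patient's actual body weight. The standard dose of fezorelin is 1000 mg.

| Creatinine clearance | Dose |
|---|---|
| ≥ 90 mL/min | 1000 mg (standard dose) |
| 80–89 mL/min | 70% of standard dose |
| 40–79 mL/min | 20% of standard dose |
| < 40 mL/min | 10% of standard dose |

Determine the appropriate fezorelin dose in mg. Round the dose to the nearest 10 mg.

CrCl = (140 − 30) × 54.1 / (72 × 1.2) × 0.85 = 5951.0 / 86.40 × 0.85 ≈ 58.5 mL/min
CrCl ≈ 59 mL/min → bracket 40–79 mL/min.
20% of 1000 mg = 200 mg

200 mg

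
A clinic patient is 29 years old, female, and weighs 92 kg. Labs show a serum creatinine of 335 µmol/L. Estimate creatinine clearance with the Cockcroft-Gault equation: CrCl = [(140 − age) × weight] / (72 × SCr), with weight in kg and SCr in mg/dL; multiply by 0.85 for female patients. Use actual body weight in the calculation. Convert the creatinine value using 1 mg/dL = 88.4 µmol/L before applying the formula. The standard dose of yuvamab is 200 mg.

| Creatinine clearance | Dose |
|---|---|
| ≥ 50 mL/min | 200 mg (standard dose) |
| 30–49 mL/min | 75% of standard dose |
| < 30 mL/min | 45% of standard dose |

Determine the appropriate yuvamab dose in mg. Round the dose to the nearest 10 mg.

SCr = 335 / 88.4 = 3.79 mg/dL
CrCl = (140 − 29) × 92 / (72 × 3.79) × 0.85 = 10212.0 / 272.88 × 0.85 ≈ 31.8 mL/min
CrCl ≈ 32 mL/min → bracket 30–49 mL/min.
75% of 200 mg = 150 mg

150 mg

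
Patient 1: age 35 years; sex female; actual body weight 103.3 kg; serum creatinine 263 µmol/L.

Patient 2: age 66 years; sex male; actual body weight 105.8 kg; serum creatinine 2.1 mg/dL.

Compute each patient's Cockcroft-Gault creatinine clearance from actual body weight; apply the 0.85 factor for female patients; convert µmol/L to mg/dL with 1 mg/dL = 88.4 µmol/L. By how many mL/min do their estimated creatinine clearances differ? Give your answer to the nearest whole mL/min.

9 mL/min

Patient 1: SCr = 263 / 88.4 = 2.975 mg/dL
Patient 1: CrCl = (140 − 35) × 103.3 / (72 × 2.975) × 0.85 = 10846.5 / 214.20 × 0.85 ≈ 43.0 mL/min
Patient 2: CrCl = (140 − 66) × 105.8 / (72 × 2.1) = 7829.2 / 151.20 ≈ 51.8 mL/min
|43.0 − 51.8| = 8.8 mL/min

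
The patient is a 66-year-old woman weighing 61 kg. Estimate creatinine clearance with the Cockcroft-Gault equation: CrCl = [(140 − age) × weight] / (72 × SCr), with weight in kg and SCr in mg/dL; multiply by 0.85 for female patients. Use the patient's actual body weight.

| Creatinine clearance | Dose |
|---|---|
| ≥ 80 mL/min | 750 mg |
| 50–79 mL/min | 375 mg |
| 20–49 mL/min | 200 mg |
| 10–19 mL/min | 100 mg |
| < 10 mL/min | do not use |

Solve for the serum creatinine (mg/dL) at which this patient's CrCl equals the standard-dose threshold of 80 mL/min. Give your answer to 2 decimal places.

0.67 mg/dL

Standard dose requires CrCl ≥ 80 mL/min.
Set (140 − 66) × 61 × 0.85 / (72 × SCr) = 80
SCr = (140 − 66) × 61 × 0.85 / (72 × 80) = 0.666 mg/dL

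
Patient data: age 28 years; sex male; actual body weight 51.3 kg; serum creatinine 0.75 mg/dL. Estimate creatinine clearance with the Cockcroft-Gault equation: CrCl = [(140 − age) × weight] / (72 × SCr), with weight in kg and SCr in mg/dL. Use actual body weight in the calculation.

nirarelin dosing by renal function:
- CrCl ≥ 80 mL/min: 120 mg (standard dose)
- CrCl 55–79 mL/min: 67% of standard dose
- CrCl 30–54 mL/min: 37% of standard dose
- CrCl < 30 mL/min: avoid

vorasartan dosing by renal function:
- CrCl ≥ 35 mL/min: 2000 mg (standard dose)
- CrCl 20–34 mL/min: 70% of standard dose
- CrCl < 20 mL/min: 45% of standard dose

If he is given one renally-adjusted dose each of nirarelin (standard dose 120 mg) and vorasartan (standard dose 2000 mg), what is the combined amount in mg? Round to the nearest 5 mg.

CrCl = (140 − 28) × 51.3 / (72 × 0.75) = 5745.6 / 54.00 ≈ 106.4 mL/min
CrCl ≈ 106 mL/min.
nirarelin: ≥ 80 mL/min → 100% of 120 mg = 120 mg.
vorasartan: ≥ 35 mL/min → 100% of 2000 mg = 2000 mg.
Total = 120 + 2000 = 2120 mg.

2120 mg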